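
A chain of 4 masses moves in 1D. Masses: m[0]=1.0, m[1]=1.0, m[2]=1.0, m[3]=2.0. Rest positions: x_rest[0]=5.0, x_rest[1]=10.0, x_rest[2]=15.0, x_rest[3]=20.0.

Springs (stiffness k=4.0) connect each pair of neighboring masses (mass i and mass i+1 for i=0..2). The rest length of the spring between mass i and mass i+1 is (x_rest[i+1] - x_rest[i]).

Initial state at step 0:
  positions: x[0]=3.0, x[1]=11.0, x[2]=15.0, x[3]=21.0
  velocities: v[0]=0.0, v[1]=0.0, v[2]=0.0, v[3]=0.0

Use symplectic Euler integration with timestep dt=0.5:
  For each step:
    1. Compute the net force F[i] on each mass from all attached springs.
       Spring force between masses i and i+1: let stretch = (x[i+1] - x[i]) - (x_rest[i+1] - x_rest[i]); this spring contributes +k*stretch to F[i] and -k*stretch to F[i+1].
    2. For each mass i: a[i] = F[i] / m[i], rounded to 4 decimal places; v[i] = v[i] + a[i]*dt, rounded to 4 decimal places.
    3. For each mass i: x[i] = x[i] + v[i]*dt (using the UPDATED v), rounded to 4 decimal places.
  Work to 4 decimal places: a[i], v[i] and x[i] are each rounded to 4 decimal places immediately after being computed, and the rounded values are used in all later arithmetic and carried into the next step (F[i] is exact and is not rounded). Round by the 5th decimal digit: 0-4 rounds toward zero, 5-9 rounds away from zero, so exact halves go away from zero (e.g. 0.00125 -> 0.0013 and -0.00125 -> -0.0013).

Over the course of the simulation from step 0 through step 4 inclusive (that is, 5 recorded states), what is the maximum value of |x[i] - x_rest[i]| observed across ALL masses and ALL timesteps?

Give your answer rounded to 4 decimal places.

Answer: 3.0000

Derivation:
Step 0: x=[3.0000 11.0000 15.0000 21.0000] v=[0.0000 0.0000 0.0000 0.0000]
Step 1: x=[6.0000 7.0000 17.0000 20.5000] v=[6.0000 -8.0000 4.0000 -1.0000]
Step 2: x=[5.0000 12.0000 12.5000 20.7500] v=[-2.0000 10.0000 -9.0000 0.5000]
Step 3: x=[6.0000 10.5000 15.7500 19.3750] v=[2.0000 -3.0000 6.5000 -2.7500]
Step 4: x=[6.5000 9.7500 17.3750 18.6875] v=[1.0000 -1.5000 3.2500 -1.3750]
Max displacement = 3.0000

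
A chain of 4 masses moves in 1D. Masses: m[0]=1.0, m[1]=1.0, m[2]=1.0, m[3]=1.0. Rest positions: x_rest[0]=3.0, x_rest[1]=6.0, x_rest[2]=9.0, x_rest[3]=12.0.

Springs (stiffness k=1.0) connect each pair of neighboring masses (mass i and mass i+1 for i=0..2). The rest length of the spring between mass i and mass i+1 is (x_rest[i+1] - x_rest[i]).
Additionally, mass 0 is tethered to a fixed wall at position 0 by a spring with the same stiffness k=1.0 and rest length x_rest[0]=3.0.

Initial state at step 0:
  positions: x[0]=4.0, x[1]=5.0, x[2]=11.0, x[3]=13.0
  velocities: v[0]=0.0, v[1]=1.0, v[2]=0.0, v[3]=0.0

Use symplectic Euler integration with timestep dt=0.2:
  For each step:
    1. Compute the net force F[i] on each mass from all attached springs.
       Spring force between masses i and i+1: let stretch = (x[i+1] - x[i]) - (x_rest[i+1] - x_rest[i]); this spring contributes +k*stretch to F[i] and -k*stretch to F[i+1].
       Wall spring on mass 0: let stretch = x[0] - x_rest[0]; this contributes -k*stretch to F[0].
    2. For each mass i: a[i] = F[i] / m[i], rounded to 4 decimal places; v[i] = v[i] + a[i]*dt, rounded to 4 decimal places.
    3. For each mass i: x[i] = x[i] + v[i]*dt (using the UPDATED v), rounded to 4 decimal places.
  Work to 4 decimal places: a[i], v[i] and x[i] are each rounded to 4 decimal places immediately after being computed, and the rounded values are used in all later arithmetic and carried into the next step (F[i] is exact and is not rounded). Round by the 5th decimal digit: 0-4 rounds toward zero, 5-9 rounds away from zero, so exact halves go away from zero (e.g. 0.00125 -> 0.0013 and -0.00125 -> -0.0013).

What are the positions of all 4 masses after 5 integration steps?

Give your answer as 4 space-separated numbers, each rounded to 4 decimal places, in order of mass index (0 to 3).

Step 0: x=[4.0000 5.0000 11.0000 13.0000] v=[0.0000 1.0000 0.0000 0.0000]
Step 1: x=[3.8800 5.4000 10.8400 13.0400] v=[-0.6000 2.0000 -0.8000 0.2000]
Step 2: x=[3.6656 5.9568 10.5504 13.1120] v=[-1.0720 2.7840 -1.4480 0.3600]
Step 3: x=[3.3962 6.6057 10.1795 13.2015] v=[-1.3469 3.2445 -1.8544 0.4477]
Step 4: x=[3.1194 7.2692 9.7865 13.2902] v=[-1.3842 3.3174 -1.9648 0.4433]
Step 5: x=[2.8838 7.8674 9.4330 13.3587] v=[-1.1781 2.9909 -1.7675 0.3426]

Answer: 2.8838 7.8674 9.4330 13.3587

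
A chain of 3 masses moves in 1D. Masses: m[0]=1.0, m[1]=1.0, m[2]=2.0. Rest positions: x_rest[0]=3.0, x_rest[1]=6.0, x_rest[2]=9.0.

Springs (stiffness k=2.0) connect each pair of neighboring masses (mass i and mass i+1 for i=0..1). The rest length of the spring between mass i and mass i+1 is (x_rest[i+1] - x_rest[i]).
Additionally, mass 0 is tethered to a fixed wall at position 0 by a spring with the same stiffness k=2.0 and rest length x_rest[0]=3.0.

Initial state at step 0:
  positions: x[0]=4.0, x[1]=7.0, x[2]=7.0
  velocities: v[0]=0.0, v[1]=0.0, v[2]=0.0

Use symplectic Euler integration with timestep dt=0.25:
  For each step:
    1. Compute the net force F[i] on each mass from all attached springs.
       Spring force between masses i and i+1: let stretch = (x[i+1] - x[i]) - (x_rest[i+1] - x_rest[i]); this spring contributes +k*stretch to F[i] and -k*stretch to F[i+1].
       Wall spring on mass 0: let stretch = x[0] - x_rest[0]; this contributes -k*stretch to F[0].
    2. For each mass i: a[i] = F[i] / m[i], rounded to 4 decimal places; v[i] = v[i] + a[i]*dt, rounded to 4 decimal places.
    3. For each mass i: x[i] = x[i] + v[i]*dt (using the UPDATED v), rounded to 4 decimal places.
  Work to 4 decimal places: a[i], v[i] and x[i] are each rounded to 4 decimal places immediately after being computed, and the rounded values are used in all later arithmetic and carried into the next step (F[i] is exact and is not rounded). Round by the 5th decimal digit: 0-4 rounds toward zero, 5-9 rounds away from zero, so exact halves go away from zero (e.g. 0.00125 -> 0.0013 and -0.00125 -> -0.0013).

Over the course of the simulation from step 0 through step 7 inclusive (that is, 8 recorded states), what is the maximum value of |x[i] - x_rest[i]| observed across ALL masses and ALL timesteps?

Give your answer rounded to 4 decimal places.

Answer: 2.1137

Derivation:
Step 0: x=[4.0000 7.0000 7.0000] v=[0.0000 0.0000 0.0000]
Step 1: x=[3.8750 6.6250 7.1875] v=[-0.5000 -1.5000 0.7500]
Step 2: x=[3.6094 5.9766 7.5274] v=[-1.0625 -2.5938 1.3594]
Step 3: x=[3.1885 5.2261 7.9578] v=[-1.6836 -3.0020 1.7217]
Step 4: x=[2.6237 4.5624 8.4050] v=[-2.2591 -2.6550 1.7888]
Step 5: x=[1.9733 4.1366 8.7996] v=[-2.6016 -1.7031 1.5782]
Step 6: x=[1.3467 4.0233 9.0902] v=[-2.5066 -0.4533 1.1625]
Step 7: x=[0.8863 4.2088 9.2517] v=[-1.8417 0.7419 0.6458]
Max displacement = 2.1137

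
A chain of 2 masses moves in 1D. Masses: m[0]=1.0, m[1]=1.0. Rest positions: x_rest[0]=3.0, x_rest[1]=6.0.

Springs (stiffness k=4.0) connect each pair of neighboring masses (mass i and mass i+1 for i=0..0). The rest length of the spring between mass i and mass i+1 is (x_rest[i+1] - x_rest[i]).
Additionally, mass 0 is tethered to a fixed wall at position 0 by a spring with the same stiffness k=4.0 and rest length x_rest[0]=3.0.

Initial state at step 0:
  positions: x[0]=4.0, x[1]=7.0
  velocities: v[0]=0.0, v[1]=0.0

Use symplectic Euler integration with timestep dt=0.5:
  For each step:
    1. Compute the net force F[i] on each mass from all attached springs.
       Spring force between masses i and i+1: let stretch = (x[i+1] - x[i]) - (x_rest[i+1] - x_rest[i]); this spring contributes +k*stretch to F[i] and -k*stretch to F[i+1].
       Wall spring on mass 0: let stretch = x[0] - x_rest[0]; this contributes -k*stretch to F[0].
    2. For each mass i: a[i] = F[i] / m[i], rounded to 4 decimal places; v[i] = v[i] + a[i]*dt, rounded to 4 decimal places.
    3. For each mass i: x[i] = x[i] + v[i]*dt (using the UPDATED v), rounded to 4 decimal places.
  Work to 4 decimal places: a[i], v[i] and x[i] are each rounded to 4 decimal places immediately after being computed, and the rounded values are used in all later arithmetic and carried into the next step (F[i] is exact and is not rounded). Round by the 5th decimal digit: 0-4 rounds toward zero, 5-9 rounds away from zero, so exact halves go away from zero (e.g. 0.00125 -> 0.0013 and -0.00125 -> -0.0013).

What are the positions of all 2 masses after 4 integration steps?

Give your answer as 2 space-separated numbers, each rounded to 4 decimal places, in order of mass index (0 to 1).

Answer: 2.0000 5.0000

Derivation:
Step 0: x=[4.0000 7.0000] v=[0.0000 0.0000]
Step 1: x=[3.0000 7.0000] v=[-2.0000 0.0000]
Step 2: x=[3.0000 6.0000] v=[0.0000 -2.0000]
Step 3: x=[3.0000 5.0000] v=[0.0000 -2.0000]
Step 4: x=[2.0000 5.0000] v=[-2.0000 0.0000]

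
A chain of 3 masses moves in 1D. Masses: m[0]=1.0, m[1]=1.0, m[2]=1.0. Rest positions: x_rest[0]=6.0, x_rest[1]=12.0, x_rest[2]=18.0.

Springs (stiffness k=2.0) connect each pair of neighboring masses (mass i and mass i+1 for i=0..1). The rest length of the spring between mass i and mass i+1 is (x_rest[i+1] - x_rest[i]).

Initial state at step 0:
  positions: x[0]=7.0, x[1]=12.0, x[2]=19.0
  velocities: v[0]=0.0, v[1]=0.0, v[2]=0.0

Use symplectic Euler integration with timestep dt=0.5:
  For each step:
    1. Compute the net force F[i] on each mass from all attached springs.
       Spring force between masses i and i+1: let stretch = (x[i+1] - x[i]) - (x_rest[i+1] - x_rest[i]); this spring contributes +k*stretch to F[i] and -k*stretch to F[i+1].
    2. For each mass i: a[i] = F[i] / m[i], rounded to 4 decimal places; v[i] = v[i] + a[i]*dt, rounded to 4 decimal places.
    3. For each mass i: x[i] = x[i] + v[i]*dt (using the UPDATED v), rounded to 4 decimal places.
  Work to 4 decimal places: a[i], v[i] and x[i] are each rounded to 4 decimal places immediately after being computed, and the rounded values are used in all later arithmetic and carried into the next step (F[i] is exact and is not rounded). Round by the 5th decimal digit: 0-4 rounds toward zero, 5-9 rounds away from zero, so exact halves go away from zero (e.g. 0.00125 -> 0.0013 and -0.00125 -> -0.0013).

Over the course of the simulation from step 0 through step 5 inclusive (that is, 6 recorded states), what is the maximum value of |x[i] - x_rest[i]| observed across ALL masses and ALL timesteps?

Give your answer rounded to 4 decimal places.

Answer: 1.5000

Derivation:
Step 0: x=[7.0000 12.0000 19.0000] v=[0.0000 0.0000 0.0000]
Step 1: x=[6.5000 13.0000 18.5000] v=[-1.0000 2.0000 -1.0000]
Step 2: x=[6.2500 13.5000 18.2500] v=[-0.5000 1.0000 -0.5000]
Step 3: x=[6.6250 12.7500 18.6250] v=[0.7500 -1.5000 0.7500]
Step 4: x=[7.0625 11.8750 19.0625] v=[0.8750 -1.7500 0.8750]
Step 5: x=[6.9063 12.1875 18.9063] v=[-0.3125 0.6250 -0.3125]
Max displacement = 1.5000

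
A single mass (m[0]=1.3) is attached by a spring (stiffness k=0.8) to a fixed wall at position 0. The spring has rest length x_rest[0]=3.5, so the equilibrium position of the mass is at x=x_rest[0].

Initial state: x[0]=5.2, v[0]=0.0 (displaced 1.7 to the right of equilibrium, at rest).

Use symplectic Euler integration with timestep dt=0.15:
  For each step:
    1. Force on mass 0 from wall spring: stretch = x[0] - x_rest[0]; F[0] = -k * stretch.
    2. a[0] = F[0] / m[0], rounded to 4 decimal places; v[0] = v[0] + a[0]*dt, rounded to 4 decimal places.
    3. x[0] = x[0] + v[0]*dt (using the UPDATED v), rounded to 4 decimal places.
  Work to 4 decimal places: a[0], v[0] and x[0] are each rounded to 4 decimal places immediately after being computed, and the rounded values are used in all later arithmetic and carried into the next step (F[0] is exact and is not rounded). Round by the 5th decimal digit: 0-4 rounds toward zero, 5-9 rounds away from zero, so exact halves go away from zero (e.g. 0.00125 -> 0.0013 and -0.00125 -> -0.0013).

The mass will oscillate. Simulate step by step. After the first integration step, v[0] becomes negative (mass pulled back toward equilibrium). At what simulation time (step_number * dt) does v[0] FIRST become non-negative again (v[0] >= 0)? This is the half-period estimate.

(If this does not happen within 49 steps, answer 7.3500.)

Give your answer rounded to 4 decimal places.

Step 0: x=[5.2000] v=[0.0000]
Step 1: x=[5.1765] v=[-0.1569]
Step 2: x=[5.1297] v=[-0.3117]
Step 3: x=[5.0604] v=[-0.4621]
Step 4: x=[4.9695] v=[-0.6061]
Step 5: x=[4.8582] v=[-0.7417]
Step 6: x=[4.7281] v=[-0.8671]
Step 7: x=[4.5810] v=[-0.9805]
Step 8: x=[4.4190] v=[-1.0803]
Step 9: x=[4.2442] v=[-1.1651]
Step 10: x=[4.0591] v=[-1.2338]
Step 11: x=[3.8663] v=[-1.2854]
Step 12: x=[3.6684] v=[-1.3192]
Step 13: x=[3.4682] v=[-1.3347]
Step 14: x=[3.2684] v=[-1.3318]
Step 15: x=[3.0718] v=[-1.3104]
Step 16: x=[2.8812] v=[-1.2709]
Step 17: x=[2.6991] v=[-1.2138]
Step 18: x=[2.5281] v=[-1.1399]
Step 19: x=[2.3706] v=[-1.0502]
Step 20: x=[2.2287] v=[-0.9460]
Step 21: x=[2.1044] v=[-0.8287]
Step 22: x=[1.9994] v=[-0.6999]
Step 23: x=[1.9152] v=[-0.5614]
Step 24: x=[1.8529] v=[-0.4151]
Step 25: x=[1.8134] v=[-0.2631]
Step 26: x=[1.7973] v=[-0.1074]
Step 27: x=[1.8048] v=[0.0498]
First v>=0 after going negative at step 27, time=4.0500

Answer: 4.0500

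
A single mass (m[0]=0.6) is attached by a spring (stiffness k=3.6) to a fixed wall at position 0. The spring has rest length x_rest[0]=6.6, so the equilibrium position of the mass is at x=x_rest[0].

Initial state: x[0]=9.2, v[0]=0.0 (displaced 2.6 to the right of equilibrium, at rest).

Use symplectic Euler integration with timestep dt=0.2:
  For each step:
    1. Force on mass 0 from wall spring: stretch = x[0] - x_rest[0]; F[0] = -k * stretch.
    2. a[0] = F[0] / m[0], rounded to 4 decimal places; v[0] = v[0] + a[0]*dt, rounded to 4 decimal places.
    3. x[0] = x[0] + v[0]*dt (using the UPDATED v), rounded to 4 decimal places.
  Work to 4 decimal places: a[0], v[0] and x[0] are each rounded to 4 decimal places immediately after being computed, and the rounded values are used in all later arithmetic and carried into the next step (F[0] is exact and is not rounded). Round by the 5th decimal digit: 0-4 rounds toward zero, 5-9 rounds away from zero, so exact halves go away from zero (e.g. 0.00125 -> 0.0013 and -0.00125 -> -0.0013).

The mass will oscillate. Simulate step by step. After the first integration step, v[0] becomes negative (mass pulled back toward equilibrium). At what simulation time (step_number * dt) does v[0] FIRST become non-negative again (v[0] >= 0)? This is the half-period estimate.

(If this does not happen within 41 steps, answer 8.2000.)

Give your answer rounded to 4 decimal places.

Step 0: x=[9.2000] v=[0.0000]
Step 1: x=[8.5760] v=[-3.1200]
Step 2: x=[7.4778] v=[-5.4912]
Step 3: x=[6.1689] v=[-6.5446]
Step 4: x=[4.9634] v=[-6.0273]
Step 5: x=[4.1507] v=[-4.0634]
Step 6: x=[3.9259] v=[-1.1242]
Step 7: x=[4.3428] v=[2.0847]
First v>=0 after going negative at step 7, time=1.4000

Answer: 1.4000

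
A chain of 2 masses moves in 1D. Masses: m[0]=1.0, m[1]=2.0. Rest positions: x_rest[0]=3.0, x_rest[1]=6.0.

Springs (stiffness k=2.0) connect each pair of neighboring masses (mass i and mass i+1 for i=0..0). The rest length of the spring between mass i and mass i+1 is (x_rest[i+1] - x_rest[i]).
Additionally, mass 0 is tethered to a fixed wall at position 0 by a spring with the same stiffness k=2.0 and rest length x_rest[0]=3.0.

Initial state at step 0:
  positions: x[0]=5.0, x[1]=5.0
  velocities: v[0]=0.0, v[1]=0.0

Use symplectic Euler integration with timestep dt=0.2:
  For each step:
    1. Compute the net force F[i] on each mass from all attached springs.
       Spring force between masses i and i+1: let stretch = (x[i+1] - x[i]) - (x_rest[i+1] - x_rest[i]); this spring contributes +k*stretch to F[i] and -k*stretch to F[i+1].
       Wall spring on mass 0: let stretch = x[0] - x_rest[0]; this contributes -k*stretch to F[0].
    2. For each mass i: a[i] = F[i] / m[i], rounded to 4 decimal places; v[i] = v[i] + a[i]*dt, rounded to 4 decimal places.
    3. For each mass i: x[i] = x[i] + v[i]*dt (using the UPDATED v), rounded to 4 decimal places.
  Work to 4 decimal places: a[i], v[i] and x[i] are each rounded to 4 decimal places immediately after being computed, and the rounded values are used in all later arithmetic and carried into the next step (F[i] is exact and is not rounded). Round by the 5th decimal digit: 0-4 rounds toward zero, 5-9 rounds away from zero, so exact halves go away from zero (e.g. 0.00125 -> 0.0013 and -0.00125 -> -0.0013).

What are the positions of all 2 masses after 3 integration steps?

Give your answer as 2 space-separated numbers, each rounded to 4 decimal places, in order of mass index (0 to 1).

Answer: 2.9546 5.6198

Derivation:
Step 0: x=[5.0000 5.0000] v=[0.0000 0.0000]
Step 1: x=[4.6000 5.1200] v=[-2.0000 0.6000]
Step 2: x=[3.8736 5.3392] v=[-3.6320 1.0960]
Step 3: x=[2.9546 5.6198] v=[-4.5952 1.4029]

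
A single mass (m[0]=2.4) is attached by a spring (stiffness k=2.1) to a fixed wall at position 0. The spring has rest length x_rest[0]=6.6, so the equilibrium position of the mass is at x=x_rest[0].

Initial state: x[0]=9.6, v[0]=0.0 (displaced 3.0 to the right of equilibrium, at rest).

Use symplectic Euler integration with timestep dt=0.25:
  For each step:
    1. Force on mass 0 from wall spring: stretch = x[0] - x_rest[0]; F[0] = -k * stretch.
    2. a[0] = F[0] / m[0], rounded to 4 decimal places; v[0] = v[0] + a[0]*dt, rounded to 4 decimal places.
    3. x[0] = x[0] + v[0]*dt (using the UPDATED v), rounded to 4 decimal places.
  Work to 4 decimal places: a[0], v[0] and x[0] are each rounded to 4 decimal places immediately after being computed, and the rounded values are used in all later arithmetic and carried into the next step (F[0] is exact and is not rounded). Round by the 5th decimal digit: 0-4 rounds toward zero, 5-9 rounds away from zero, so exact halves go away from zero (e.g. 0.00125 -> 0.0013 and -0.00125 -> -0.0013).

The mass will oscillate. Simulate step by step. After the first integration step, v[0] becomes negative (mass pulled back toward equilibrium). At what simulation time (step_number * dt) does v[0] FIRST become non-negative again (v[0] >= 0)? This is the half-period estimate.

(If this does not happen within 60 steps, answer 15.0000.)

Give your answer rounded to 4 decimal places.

Answer: 3.5000

Derivation:
Step 0: x=[9.6000] v=[0.0000]
Step 1: x=[9.4359] v=[-0.6563]
Step 2: x=[9.1167] v=[-1.2767]
Step 3: x=[8.6599] v=[-1.8272]
Step 4: x=[8.0905] v=[-2.2778]
Step 5: x=[7.4395] v=[-2.6039]
Step 6: x=[6.7426] v=[-2.7876]
Step 7: x=[6.0379] v=[-2.8188]
Step 8: x=[5.3639] v=[-2.6959]
Step 9: x=[4.7575] v=[-2.4255]
Step 10: x=[4.2519] v=[-2.0225]
Step 11: x=[3.8747] v=[-1.5089]
Step 12: x=[3.6465] v=[-0.9128]
Step 13: x=[3.5798] v=[-0.2667]
Step 14: x=[3.6783] v=[0.3940]
First v>=0 after going negative at step 14, time=3.5000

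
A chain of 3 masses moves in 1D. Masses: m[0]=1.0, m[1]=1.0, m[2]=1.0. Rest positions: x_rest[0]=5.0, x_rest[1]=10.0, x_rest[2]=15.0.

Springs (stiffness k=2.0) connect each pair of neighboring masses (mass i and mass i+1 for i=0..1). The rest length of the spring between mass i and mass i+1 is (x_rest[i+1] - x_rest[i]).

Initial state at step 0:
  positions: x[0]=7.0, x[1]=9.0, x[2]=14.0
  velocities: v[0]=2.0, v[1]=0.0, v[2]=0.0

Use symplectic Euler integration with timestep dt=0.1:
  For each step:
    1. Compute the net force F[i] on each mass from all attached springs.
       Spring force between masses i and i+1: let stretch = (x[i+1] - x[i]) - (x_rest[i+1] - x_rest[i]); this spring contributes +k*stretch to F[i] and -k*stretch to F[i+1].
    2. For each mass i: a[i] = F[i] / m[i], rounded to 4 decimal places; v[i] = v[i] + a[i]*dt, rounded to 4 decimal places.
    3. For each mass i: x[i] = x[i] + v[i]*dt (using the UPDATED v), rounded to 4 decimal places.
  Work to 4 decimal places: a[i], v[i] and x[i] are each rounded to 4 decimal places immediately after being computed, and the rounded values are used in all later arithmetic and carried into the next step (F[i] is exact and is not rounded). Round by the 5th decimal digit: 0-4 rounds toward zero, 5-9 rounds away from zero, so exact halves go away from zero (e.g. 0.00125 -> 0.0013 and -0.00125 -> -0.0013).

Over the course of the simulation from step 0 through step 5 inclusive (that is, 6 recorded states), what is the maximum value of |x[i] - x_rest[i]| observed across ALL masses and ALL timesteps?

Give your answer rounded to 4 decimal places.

Step 0: x=[7.0000 9.0000 14.0000] v=[2.0000 0.0000 0.0000]
Step 1: x=[7.1400 9.0600 14.0000] v=[1.4000 0.6000 0.0000]
Step 2: x=[7.2184 9.1804 14.0012] v=[0.7840 1.2040 0.0120]
Step 3: x=[7.2360 9.3580 14.0060] v=[0.1764 1.7758 0.0478]
Step 4: x=[7.1961 9.5861 14.0178] v=[-0.3992 2.2810 0.1182]
Step 5: x=[7.1040 9.8550 14.0410] v=[-0.9212 2.6893 0.2319]
Max displacement = 2.2360

Answer: 2.2360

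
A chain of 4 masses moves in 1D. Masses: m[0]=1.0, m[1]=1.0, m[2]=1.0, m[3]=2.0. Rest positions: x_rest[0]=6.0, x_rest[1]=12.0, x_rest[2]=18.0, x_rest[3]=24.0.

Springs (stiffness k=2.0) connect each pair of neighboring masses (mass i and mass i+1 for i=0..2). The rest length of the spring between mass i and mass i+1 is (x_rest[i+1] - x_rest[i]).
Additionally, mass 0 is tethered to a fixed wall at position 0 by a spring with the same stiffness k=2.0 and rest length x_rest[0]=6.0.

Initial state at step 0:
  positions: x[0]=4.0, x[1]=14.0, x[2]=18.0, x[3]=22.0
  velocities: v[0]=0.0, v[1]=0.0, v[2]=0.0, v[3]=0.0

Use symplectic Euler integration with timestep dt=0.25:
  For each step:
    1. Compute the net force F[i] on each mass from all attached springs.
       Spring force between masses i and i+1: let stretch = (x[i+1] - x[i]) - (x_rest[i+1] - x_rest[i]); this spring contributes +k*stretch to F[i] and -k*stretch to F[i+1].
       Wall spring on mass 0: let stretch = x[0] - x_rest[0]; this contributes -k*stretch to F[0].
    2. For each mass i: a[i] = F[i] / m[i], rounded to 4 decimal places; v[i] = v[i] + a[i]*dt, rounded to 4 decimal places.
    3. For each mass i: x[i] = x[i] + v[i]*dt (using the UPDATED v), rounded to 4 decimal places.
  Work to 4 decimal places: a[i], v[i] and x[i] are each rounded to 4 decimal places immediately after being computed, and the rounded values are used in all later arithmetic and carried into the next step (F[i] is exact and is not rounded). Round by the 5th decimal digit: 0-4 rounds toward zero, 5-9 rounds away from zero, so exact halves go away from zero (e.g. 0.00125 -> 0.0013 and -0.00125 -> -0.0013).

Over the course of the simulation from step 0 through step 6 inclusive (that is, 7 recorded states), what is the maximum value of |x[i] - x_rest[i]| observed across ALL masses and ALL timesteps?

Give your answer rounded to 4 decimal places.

Answer: 2.2152

Derivation:
Step 0: x=[4.0000 14.0000 18.0000 22.0000] v=[0.0000 0.0000 0.0000 0.0000]
Step 1: x=[4.7500 13.2500 18.0000 22.1250] v=[3.0000 -3.0000 0.0000 0.5000]
Step 2: x=[5.9688 12.0313 17.9219 22.3672] v=[4.8750 -4.8750 -0.3125 0.9688]
Step 3: x=[7.1993 10.7911 17.6631 22.7066] v=[4.9219 -4.9610 -1.0352 1.3575]
Step 4: x=[7.9789 9.9609 17.1757 23.1058] v=[3.1182 -3.3209 -1.9495 1.5966]
Step 5: x=[8.0089 9.7848 16.5277 23.5093] v=[0.1198 -0.7045 -2.5919 1.6141]
Step 6: x=[7.2597 10.2296 15.9096 23.8515] v=[-2.9967 1.7790 -2.4726 1.3687]
Max displacement = 2.2152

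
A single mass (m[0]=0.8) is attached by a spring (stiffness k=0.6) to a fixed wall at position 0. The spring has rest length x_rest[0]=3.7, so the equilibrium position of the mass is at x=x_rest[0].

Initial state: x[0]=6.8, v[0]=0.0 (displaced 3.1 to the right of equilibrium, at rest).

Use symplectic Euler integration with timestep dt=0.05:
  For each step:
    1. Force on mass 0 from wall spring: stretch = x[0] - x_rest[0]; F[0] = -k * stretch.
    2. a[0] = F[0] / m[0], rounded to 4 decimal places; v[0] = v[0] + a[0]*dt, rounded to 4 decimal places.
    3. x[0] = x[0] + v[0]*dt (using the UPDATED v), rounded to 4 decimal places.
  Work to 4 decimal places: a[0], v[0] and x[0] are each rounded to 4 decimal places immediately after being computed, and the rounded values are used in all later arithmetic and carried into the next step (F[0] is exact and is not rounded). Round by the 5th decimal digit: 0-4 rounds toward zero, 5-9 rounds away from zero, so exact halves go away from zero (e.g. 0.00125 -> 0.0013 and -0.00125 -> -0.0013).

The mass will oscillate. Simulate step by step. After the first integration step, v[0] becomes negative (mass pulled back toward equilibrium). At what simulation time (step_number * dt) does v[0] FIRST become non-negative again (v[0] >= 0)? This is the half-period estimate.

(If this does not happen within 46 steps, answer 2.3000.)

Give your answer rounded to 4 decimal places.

Answer: 2.3000

Derivation:
Step 0: x=[6.8000] v=[0.0000]
Step 1: x=[6.7942] v=[-0.1163]
Step 2: x=[6.7826] v=[-0.2323]
Step 3: x=[6.7652] v=[-0.3479]
Step 4: x=[6.7421] v=[-0.4628]
Step 5: x=[6.7133] v=[-0.5769]
Step 6: x=[6.6788] v=[-0.6899]
Step 7: x=[6.6387] v=[-0.8016]
Step 8: x=[6.5931] v=[-0.9118]
Step 9: x=[6.5421] v=[-1.0203]
Step 10: x=[6.4858] v=[-1.1269]
Step 11: x=[6.4242] v=[-1.2314]
Step 12: x=[6.3575] v=[-1.3336]
Step 13: x=[6.2858] v=[-1.4333]
Step 14: x=[6.2093] v=[-1.5303]
Step 15: x=[6.1281] v=[-1.6244]
Step 16: x=[6.0423] v=[-1.7155]
Step 17: x=[5.9521] v=[-1.8033]
Step 18: x=[5.8577] v=[-1.8878]
Step 19: x=[5.7593] v=[-1.9687]
Step 20: x=[5.6570] v=[-2.0459]
Step 21: x=[5.5510] v=[-2.1193]
Step 22: x=[5.4416] v=[-2.1887]
Step 23: x=[5.3289] v=[-2.2540]
Step 24: x=[5.2131] v=[-2.3151]
Step 25: x=[5.0945] v=[-2.3718]
Step 26: x=[4.9733] v=[-2.4241]
Step 27: x=[4.8497] v=[-2.4719]
Step 28: x=[4.7240] v=[-2.5150]
Step 29: x=[4.5963] v=[-2.5534]
Step 30: x=[4.4670] v=[-2.5870]
Step 31: x=[4.3362] v=[-2.6158]
Step 32: x=[4.2042] v=[-2.6397]
Step 33: x=[4.0713] v=[-2.6586]
Step 34: x=[3.9377] v=[-2.6725]
Step 35: x=[3.8036] v=[-2.6814]
Step 36: x=[3.6693] v=[-2.6853]
Step 37: x=[3.5351] v=[-2.6842]
Step 38: x=[3.4012] v=[-2.6780]
Step 39: x=[3.2679] v=[-2.6668]
Step 40: x=[3.1354] v=[-2.6506]
Step 41: x=[3.0039] v=[-2.6294]
Step 42: x=[2.8737] v=[-2.6033]
Step 43: x=[2.7451] v=[-2.5723]
Step 44: x=[2.6183] v=[-2.5365]
Step 45: x=[2.4935] v=[-2.4959]
Step 46: x=[2.3710] v=[-2.4507]
v[0] did not become non-negative within 46 steps; using fallback time=2.3000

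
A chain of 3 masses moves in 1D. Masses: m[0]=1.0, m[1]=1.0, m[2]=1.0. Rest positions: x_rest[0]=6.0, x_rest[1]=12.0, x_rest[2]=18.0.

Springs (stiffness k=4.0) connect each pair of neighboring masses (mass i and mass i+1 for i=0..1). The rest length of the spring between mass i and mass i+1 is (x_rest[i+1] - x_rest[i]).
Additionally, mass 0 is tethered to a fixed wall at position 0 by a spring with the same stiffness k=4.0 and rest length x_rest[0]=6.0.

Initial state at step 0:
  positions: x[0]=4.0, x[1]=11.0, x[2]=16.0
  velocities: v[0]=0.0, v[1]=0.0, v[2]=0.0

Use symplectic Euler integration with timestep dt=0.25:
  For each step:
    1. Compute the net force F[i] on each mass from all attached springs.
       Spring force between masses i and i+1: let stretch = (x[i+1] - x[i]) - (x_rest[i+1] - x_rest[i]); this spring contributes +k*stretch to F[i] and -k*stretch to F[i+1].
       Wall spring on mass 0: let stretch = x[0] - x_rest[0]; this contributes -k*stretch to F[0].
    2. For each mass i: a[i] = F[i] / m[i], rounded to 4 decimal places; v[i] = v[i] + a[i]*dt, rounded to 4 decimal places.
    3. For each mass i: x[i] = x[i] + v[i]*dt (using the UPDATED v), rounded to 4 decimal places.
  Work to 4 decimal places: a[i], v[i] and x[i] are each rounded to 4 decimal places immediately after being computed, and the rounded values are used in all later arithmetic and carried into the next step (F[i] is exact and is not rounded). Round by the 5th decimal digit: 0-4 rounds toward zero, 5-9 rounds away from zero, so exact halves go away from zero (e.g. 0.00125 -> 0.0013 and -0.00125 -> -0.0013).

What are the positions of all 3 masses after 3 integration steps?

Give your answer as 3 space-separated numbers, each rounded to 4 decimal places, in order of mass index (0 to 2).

Step 0: x=[4.0000 11.0000 16.0000] v=[0.0000 0.0000 0.0000]
Step 1: x=[4.7500 10.5000 16.2500] v=[3.0000 -2.0000 1.0000]
Step 2: x=[5.7500 10.0000 16.5625] v=[4.0000 -2.0000 1.2500]
Step 3: x=[6.3750 10.0781 16.7344] v=[2.5000 0.3125 0.6875]

Answer: 6.3750 10.0781 16.7344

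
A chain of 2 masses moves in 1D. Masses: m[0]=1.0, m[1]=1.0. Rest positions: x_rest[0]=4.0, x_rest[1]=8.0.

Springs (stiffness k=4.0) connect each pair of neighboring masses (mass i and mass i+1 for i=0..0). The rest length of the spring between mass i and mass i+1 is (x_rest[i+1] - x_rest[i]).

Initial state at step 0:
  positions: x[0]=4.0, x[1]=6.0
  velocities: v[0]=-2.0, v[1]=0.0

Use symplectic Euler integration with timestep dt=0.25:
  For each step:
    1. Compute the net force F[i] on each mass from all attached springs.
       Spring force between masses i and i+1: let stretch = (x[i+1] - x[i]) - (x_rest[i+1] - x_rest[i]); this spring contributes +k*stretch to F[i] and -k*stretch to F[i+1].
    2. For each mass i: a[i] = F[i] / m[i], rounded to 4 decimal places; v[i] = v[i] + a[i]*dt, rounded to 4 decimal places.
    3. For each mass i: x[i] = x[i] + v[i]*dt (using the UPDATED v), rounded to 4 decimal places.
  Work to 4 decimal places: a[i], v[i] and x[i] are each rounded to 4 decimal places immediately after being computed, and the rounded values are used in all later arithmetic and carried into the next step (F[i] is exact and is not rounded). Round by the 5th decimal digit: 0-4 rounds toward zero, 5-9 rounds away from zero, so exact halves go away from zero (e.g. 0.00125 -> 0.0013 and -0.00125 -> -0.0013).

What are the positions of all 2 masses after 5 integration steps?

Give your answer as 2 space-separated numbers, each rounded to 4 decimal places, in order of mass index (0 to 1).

Step 0: x=[4.0000 6.0000] v=[-2.0000 0.0000]
Step 1: x=[3.0000 6.5000] v=[-4.0000 2.0000]
Step 2: x=[1.8750 7.1250] v=[-4.5000 2.5000]
Step 3: x=[1.0625 7.4375] v=[-3.2500 1.2500]
Step 4: x=[0.8438 7.1563] v=[-0.8750 -1.1250]
Step 5: x=[1.2032 6.2969] v=[1.4375 -3.4375]

Answer: 1.2032 6.2969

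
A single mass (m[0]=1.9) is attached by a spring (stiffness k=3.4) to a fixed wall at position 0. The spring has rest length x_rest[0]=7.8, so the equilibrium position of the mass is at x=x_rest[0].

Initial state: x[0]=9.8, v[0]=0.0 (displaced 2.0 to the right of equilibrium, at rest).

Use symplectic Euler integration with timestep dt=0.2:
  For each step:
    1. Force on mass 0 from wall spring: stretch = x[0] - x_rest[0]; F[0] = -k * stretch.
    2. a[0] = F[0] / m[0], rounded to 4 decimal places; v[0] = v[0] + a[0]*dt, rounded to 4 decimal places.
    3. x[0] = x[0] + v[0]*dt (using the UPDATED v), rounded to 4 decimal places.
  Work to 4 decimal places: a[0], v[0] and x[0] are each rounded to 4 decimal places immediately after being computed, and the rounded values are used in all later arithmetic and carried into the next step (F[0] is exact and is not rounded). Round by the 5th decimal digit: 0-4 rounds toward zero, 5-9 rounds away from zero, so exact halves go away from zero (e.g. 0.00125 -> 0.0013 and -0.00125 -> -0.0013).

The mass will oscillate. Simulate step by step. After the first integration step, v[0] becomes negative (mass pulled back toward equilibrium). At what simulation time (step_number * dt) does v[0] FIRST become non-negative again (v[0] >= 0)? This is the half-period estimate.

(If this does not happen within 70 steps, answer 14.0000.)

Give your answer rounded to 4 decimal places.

Step 0: x=[9.8000] v=[0.0000]
Step 1: x=[9.6568] v=[-0.7158]
Step 2: x=[9.3807] v=[-1.3803]
Step 3: x=[8.9915] v=[-1.9460]
Step 4: x=[8.5170] v=[-2.3724]
Step 5: x=[7.9912] v=[-2.6290]
Step 6: x=[7.4517] v=[-2.6974]
Step 7: x=[6.9372] v=[-2.5727]
Step 8: x=[6.4844] v=[-2.2639]
Step 9: x=[6.1258] v=[-1.7931]
Step 10: x=[5.8870] v=[-1.1939]
Step 11: x=[5.7852] v=[-0.5092]
Step 12: x=[5.8276] v=[0.2119]
First v>=0 after going negative at step 12, time=2.4000

Answer: 2.4000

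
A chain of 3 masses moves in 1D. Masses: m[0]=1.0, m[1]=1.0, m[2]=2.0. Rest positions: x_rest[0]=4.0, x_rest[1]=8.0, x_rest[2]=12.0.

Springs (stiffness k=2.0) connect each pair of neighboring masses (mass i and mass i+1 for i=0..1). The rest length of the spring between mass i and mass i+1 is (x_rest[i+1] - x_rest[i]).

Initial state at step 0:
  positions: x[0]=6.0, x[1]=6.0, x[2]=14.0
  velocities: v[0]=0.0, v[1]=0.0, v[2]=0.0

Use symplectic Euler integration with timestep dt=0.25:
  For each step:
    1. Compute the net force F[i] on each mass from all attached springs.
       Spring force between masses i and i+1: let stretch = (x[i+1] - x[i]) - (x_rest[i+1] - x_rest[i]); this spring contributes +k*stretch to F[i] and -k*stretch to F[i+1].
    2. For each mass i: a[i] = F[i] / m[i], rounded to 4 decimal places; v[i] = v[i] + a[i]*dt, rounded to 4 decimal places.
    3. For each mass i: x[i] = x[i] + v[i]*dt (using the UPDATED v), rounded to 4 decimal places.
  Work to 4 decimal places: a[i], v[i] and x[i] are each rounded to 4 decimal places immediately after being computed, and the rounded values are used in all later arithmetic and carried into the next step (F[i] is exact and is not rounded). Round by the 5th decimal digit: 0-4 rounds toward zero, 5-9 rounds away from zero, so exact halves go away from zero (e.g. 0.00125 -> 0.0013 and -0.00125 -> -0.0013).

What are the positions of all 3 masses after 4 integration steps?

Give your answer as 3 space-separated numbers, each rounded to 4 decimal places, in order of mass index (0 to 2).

Step 0: x=[6.0000 6.0000 14.0000] v=[0.0000 0.0000 0.0000]
Step 1: x=[5.5000 7.0000 13.7500] v=[-2.0000 4.0000 -1.0000]
Step 2: x=[4.6875 8.6563 13.3281] v=[-3.2500 6.6250 -1.6875]
Step 3: x=[3.8711 10.4004 12.8642] v=[-3.2656 6.9765 -1.8555]
Step 4: x=[3.3709 11.6364 12.4963] v=[-2.0010 4.9438 -1.4715]

Answer: 3.3709 11.6364 12.4963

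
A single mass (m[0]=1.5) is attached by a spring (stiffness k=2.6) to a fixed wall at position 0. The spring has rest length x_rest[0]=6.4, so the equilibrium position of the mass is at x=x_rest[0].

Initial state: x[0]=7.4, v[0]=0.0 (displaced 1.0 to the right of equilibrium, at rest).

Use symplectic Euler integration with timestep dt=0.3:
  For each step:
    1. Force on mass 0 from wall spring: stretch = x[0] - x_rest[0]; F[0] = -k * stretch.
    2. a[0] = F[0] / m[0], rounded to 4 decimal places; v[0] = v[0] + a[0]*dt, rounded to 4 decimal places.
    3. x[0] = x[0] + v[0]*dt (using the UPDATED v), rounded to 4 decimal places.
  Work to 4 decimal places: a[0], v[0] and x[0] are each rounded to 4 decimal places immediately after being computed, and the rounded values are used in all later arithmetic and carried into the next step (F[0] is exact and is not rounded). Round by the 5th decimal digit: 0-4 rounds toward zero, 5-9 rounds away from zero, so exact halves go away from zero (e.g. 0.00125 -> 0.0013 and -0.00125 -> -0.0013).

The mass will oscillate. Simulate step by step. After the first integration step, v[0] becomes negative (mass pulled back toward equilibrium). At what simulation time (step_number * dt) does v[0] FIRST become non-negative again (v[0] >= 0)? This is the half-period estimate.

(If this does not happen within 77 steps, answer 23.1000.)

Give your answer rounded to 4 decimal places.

Answer: 2.4000

Derivation:
Step 0: x=[7.4000] v=[0.0000]
Step 1: x=[7.2440] v=[-0.5200]
Step 2: x=[6.9563] v=[-0.9589]
Step 3: x=[6.5818] v=[-1.2482]
Step 4: x=[6.1790] v=[-1.3427]
Step 5: x=[5.8107] v=[-1.2278]
Step 6: x=[5.5343] v=[-0.9214]
Step 7: x=[5.3929] v=[-0.4713]
Step 8: x=[5.4086] v=[0.0524]
First v>=0 after going negative at step 8, time=2.4000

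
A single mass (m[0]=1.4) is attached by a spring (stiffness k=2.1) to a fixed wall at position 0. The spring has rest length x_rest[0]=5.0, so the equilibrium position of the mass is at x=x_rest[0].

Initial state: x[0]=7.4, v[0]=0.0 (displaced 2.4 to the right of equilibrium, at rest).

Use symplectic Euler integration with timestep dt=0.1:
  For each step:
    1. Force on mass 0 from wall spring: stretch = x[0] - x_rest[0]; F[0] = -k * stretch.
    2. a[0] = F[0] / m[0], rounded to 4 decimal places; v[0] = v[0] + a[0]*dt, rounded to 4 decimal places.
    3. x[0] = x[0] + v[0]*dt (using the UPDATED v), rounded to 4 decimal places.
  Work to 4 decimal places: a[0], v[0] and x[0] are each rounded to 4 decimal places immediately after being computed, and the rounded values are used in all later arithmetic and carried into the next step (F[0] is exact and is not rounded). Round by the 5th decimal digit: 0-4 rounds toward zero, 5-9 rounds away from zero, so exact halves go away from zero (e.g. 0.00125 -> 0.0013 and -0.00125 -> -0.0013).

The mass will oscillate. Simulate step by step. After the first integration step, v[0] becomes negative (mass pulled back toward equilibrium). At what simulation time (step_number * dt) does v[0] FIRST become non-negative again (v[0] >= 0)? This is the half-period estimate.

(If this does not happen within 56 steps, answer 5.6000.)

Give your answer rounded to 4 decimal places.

Step 0: x=[7.4000] v=[0.0000]
Step 1: x=[7.3640] v=[-0.3600]
Step 2: x=[7.2925] v=[-0.7146]
Step 3: x=[7.1867] v=[-1.0585]
Step 4: x=[7.0481] v=[-1.3865]
Step 5: x=[6.8787] v=[-1.6937]
Step 6: x=[6.6812] v=[-1.9755]
Step 7: x=[6.4584] v=[-2.2277]
Step 8: x=[6.2138] v=[-2.4465]
Step 9: x=[5.9509] v=[-2.6286]
Step 10: x=[5.6738] v=[-2.7712]
Step 11: x=[5.3866] v=[-2.8723]
Step 12: x=[5.0936] v=[-2.9303]
Step 13: x=[4.7992] v=[-2.9443]
Step 14: x=[4.5078] v=[-2.9142]
Step 15: x=[4.2238] v=[-2.8404]
Step 16: x=[3.9514] v=[-2.7240]
Step 17: x=[3.6947] v=[-2.5667]
Step 18: x=[3.4576] v=[-2.3709]
Step 19: x=[3.2437] v=[-2.1395]
Step 20: x=[3.0561] v=[-1.8761]
Step 21: x=[2.8977] v=[-1.5845]
Step 22: x=[2.7708] v=[-1.2692]
Step 23: x=[2.6773] v=[-0.9348]
Step 24: x=[2.6187] v=[-0.5864]
Step 25: x=[2.5958] v=[-0.2292]
Step 26: x=[2.6089] v=[0.1314]
First v>=0 after going negative at step 26, time=2.6000

Answer: 2.6000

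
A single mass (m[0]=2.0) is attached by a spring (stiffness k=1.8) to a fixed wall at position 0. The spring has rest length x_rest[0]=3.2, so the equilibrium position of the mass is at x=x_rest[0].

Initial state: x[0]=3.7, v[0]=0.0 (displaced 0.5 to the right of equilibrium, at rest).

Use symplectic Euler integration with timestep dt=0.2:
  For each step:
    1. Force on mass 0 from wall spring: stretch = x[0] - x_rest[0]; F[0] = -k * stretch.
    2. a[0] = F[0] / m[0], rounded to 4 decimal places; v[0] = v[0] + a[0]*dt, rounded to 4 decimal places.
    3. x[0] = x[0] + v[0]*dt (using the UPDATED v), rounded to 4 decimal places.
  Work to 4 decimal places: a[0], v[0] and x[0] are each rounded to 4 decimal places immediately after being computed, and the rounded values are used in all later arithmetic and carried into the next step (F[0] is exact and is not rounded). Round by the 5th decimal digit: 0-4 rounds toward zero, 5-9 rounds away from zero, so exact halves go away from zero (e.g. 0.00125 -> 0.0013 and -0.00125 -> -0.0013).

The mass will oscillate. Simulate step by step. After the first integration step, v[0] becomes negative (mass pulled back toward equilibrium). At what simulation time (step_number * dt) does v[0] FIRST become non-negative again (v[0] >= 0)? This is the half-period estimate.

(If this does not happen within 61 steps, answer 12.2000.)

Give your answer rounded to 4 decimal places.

Step 0: x=[3.7000] v=[0.0000]
Step 1: x=[3.6820] v=[-0.0900]
Step 2: x=[3.6466] v=[-0.1768]
Step 3: x=[3.5952] v=[-0.2572]
Step 4: x=[3.5295] v=[-0.3283]
Step 5: x=[3.4520] v=[-0.3876]
Step 6: x=[3.3654] v=[-0.4330]
Step 7: x=[3.2728] v=[-0.4628]
Step 8: x=[3.1776] v=[-0.4759]
Step 9: x=[3.0832] v=[-0.4719]
Step 10: x=[2.9930] v=[-0.4509]
Step 11: x=[2.9103] v=[-0.4136]
Step 12: x=[2.8380] v=[-0.3615]
Step 13: x=[2.7787] v=[-0.2963]
Step 14: x=[2.7346] v=[-0.2205]
Step 15: x=[2.7073] v=[-0.1367]
Step 16: x=[2.6977] v=[-0.0480]
Step 17: x=[2.7062] v=[0.0424]
First v>=0 after going negative at step 17, time=3.4000

Answer: 3.4000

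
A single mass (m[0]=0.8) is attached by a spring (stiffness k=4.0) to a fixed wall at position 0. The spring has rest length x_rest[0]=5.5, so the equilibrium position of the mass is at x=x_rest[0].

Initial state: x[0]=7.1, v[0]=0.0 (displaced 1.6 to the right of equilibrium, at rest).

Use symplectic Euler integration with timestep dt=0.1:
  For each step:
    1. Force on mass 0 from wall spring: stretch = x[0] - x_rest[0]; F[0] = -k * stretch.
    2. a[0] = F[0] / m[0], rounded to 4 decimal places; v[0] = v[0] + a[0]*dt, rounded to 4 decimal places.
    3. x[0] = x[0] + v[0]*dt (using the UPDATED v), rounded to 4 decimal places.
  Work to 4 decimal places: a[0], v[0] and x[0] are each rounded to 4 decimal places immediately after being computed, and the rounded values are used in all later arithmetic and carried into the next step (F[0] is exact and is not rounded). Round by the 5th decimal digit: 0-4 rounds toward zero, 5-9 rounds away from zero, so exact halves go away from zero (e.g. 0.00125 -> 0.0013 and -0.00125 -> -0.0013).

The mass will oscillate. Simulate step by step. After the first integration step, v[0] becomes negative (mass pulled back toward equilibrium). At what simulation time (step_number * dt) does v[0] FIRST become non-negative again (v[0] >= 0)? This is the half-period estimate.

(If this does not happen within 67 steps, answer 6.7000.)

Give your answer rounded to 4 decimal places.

Answer: 1.5000

Derivation:
Step 0: x=[7.1000] v=[0.0000]
Step 1: x=[7.0200] v=[-0.8000]
Step 2: x=[6.8640] v=[-1.5600]
Step 3: x=[6.6398] v=[-2.2420]
Step 4: x=[6.3586] v=[-2.8119]
Step 5: x=[6.0345] v=[-3.2412]
Step 6: x=[5.6837] v=[-3.5085]
Step 7: x=[5.3237] v=[-3.6004]
Step 8: x=[4.9725] v=[-3.5123]
Step 9: x=[4.6476] v=[-3.2486]
Step 10: x=[4.3654] v=[-2.8224]
Step 11: x=[4.1399] v=[-2.2551]
Step 12: x=[3.9824] v=[-1.5751]
Step 13: x=[3.9008] v=[-0.8163]
Step 14: x=[3.8991] v=[-0.0167]
Step 15: x=[3.9775] v=[0.7838]
First v>=0 after going negative at step 15, time=1.5000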